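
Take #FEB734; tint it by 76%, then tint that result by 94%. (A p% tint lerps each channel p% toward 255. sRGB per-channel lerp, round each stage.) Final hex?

#FFFEFC

#FEB734 is rgb(254, 183, 52).
A 76% tint moves each channel 76% toward 255:
  R: 254 + 0.76×(255−254) = 254 + 0.76 = 254.76 → 255
  G: 183 + 0.76×(255−183) = 183 + 54.72 = 237.72 → 238
  B: 52 + 0.76×(255−52) = 52 + 154.28 = 206.28 → 206
After the tint: rgb(255, 238, 206) = #FFEECE.
Per channel, c → c + 0.94(255 − c):
  R: 255 + 0.94×(255−255) = 255 + 0 = 255 → 255
  G: 238 + 15.98 = 253.98 → 254
  B: 206 + 46.06 = 252.06 → 252
rgb(255, 254, 252) = #FFFEFC.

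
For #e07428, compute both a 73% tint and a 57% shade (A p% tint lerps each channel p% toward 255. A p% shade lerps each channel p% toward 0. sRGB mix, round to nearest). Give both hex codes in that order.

#e07428 is rgb(224, 116, 40).
73% tint:
  R: 224 + 22.63 = 246.63 → 247
  G: 116 + 0.73×(255−116) = 116 + 101.47 = 217.47 → 217
  B: 40 + 156.95 = 196.95 → 197
  → #f7d9c5
57% shade:
  R: 224 − 127.68 = 96.32 → 96
  G: 116 + 0.57×(0−116) = 116 − 66.12 = 49.88 → 50
  B: 40 + 0.57×(0−40) = 40 − 22.8 = 17.2 → 17
  → #603211

#f7d9c5, #603211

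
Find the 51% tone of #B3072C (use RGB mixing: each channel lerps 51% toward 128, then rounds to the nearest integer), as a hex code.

#B3072C is rgb(179, 7, 44).
Lerp each channel 51% toward 128:
  R: 179 + 0.51×(128−179) = 179 − 26.01 = 152.99 → 153
  G: 7 + 61.71 = 68.71 → 69
  B: 44 + 42.84 = 86.84 → 87
rgb(153, 69, 87) = #994557.

#994557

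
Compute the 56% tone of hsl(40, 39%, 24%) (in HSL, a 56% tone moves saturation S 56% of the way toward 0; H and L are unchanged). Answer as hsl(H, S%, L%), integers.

hsl(40, 17%, 24%)

S moves 56% from 39 toward 0: 39 − 21.84 = 17.16 → 17.
H and L are unchanged.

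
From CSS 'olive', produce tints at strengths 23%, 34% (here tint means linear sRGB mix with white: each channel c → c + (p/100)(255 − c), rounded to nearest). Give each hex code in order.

#9D9D3B, #ABAB57

CSS olive is rgb(128, 128, 0).
23%: (128 + 29.21 = 157.21→157, 128 + 29.21 = 157.21→157, 0 + 58.65 = 58.65→59) → #9D9D3B
34%: (128 + 43.18 = 171.18→171, 128 + 43.18 = 171.18→171, 0 + 86.7 = 86.7→87) → #ABAB57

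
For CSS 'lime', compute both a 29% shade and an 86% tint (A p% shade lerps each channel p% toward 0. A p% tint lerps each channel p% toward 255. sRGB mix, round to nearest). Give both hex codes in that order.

CSS lime is rgb(0, 255, 0).
29% shade:
  R: 0 + 0.29×(0−0) = 0 + 0 = 0 → 0
  G: 255 − 73.95 = 181.05 → 181
  B: 0 + 0.29×(0−0) = 0 + 0 = 0 → 0
  → #00B500
86% tint:
  R: 0 + 0.86×(255−0) = 0 + 219.3 = 219.3 → 219
  G: 255 + 0.86×(255−255) = 255 + 0 = 255 → 255
  B: 0 + 219.3 = 219.3 → 219
  → #DBFFDB

#00B500, #DBFFDB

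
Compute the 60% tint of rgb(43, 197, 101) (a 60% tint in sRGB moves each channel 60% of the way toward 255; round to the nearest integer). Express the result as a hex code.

Lerp each channel 60% toward 255:
  R: 43 + 127.2 = 170.2 → 170
  G: 197 + 34.8 = 231.8 → 232
  B: 101 + 0.6×(255−101) = 101 + 92.4 = 193.4 → 193
rgb(170, 232, 193) = #aae8c1.

#aae8c1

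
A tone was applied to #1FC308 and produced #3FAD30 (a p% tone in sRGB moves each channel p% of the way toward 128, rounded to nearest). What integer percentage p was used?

33%

#1FC308 is rgb(31, 195, 8); #3FAD30 is rgb(63, 173, 48).
On the B channel (widest range): 48 ≈ 8 + (p/100)(128 − 8), so p ≈ 100×(48 − 8)/(128 − 8) = 4000/120 = 33.33.
p = 33 reproduces all three channels after rounding.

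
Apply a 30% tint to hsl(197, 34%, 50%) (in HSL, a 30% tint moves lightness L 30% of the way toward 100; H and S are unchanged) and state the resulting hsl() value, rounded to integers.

L moves 30% from 50 toward 100: 50 + 15 = 65 → 65.
H and S are unchanged.

hsl(197, 34%, 65%)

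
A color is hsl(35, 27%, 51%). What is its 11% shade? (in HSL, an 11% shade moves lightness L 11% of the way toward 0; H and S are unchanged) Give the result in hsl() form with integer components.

hsl(35, 27%, 45%)

L moves 11% from 51 toward 0: 51 − 5.61 = 45.39 → 45.
H and S are unchanged.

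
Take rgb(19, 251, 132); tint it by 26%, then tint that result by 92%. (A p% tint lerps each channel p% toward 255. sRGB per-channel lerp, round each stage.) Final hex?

#F1FFF8

Lerp each channel 26% toward 255:
  R: 19 + 0.26×(255−19) = 19 + 61.36 = 80.36 → 80
  G: 251 + 1.04 = 252.04 → 252
  B: 132 + 31.98 = 163.98 → 164
After the tint: rgb(80, 252, 164) = #50FCA4.
Lerp each channel 92% toward 255:
  R: 80 + 0.92×(255−80) = 80 + 161 = 241 → 241
  G: 252 + 2.76 = 254.76 → 255
  B: 164 + 0.92×(255−164) = 164 + 83.72 = 247.72 → 248
rgb(241, 255, 248) = #F1FFF8.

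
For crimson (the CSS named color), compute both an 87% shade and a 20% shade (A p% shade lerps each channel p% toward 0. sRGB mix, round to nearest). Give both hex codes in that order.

#1D0308, #B01030

CSS crimson is rgb(220, 20, 60).
87% shade:
  R: 220 + 0.87×(0−220) = 220 − 191.4 = 28.6 → 29
  G: 20 − 17.4 = 2.6 → 3
  B: 60 − 52.2 = 7.8 → 8
  → #1D0308
20% shade:
  R: 220 − 44 = 176 → 176
  G: 20 − 4 = 16 → 16
  B: 60 + 0.2×(0−60) = 60 − 12 = 48 → 48
  → #B01030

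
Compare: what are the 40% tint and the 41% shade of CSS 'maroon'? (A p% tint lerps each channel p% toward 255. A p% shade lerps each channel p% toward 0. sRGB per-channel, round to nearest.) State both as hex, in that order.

#b36666, #4c0000

CSS maroon is rgb(128, 0, 0).
40% tint:
  R: 128 + 0.4×(255−128) = 128 + 50.8 = 178.8 → 179
  G: 0 + 102 = 102 → 102
  B: 0 + 102 = 102 → 102
  → #b36666
41% shade:
  R: 128 + 0.41×(0−128) = 128 − 52.48 = 75.52 → 76
  G: 0 + 0.41×(0−0) = 0 + 0 = 0 → 0
  B: 0 + 0.41×(0−0) = 0 + 0 = 0 → 0
  → #4c0000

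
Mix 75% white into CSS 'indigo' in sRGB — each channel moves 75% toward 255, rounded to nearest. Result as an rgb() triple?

rgb(210, 191, 224)

CSS indigo is rgb(75, 0, 130).
A 75% tint moves each channel 75% toward 255:
  R: 75 + 135 = 210 → 210
  G: 0 + 0.75×(255−0) = 0 + 191.25 = 191.25 → 191
  B: 130 + 93.75 = 223.75 → 224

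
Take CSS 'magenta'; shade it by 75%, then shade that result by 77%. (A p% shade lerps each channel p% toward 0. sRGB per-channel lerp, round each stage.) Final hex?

#0F000F

CSS magenta is rgb(255, 0, 255).
Lerp each channel 75% toward 0:
  R: 255 + 0.75×(0−255) = 255 − 191.25 = 63.75 → 64
  G: 0 + 0 = 0 → 0
  B: 255 + 0.75×(0−255) = 255 − 191.25 = 63.75 → 64
After the shade: rgb(64, 0, 64) = #400040.
Lerp each channel 77% toward 0:
  R: 64 + 0.77×(0−64) = 64 − 49.28 = 14.72 → 15
  G: 0 + 0.77×(0−0) = 0 + 0 = 0 → 0
  B: 64 + 0.77×(0−64) = 64 − 49.28 = 14.72 → 15
rgb(15, 0, 15) = #0F000F.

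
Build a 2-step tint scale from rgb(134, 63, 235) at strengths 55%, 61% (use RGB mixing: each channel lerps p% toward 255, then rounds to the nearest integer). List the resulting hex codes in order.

55%: (134 + 66.55 = 200.55→201, 63 + 105.6 = 168.6→169, 235 + 11 = 246→246) → #c9a9f6
61%: (134 + 73.81 = 207.81→208, 63 + 117.12 = 180.12→180, 235 + 12.2 = 247.2→247) → #d0b4f7

#c9a9f6, #d0b4f7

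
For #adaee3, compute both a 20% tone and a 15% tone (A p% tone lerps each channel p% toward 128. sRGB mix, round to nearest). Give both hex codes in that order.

#adaee3 is rgb(173, 174, 227).
20% tone:
  R: 173 + 0.2×(128−173) = 173 − 9 = 164 → 164
  G: 174 − 9.2 = 164.8 → 165
  B: 227 − 19.8 = 207.2 → 207
  → #a4a5cf
15% tone:
  R: 173 + 0.15×(128−173) = 173 − 6.75 = 166.25 → 166
  G: 174 + 0.15×(128−174) = 174 − 6.9 = 167.1 → 167
  B: 227 − 14.85 = 212.15 → 212
  → #a6a7d4

#a4a5cf, #a6a7d4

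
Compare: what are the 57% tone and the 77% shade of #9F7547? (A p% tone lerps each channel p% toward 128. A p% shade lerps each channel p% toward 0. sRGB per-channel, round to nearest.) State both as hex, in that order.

#9F7547 is rgb(159, 117, 71).
57% tone:
  R: 159 + 0.57×(128−159) = 159 − 17.67 = 141.33 → 141
  G: 117 + 6.27 = 123.27 → 123
  B: 71 + 0.57×(128−71) = 71 + 32.49 = 103.49 → 103
  → #8D7B67
77% shade:
  R: 159 + 0.77×(0−159) = 159 − 122.43 = 36.57 → 37
  G: 117 + 0.77×(0−117) = 117 − 90.09 = 26.91 → 27
  B: 71 − 54.67 = 16.33 → 16
  → #251B10

#8D7B67, #251B10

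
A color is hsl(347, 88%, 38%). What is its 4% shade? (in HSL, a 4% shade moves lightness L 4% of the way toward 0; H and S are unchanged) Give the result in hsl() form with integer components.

L moves 4% from 38 toward 0: 38 − 1.52 = 36.48 → 36.
H and S are unchanged.

hsl(347, 88%, 36%)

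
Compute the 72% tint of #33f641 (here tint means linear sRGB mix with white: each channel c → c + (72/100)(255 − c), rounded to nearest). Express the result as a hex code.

#c6fcca

#33f641 is rgb(51, 246, 65).
Lerp each channel 72% toward 255:
  R: 51 + 0.72×(255−51) = 51 + 146.88 = 197.88 → 198
  G: 246 + 0.72×(255−246) = 246 + 6.48 = 252.48 → 252
  B: 65 + 0.72×(255−65) = 65 + 136.8 = 201.8 → 202
rgb(198, 252, 202) = #c6fcca.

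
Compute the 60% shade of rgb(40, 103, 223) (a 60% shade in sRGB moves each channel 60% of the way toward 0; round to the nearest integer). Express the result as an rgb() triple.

Per channel, c → c + 0.6(0 − c):
  R: 40 + 0.6×(0−40) = 40 − 24 = 16 → 16
  G: 103 + 0.6×(0−103) = 103 − 61.8 = 41.2 → 41
  B: 223 + 0.6×(0−223) = 223 − 133.8 = 89.2 → 89

rgb(16, 41, 89)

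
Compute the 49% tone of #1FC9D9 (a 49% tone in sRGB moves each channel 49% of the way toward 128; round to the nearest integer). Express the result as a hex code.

#4FA5AD

#1FC9D9 is rgb(31, 201, 217).
Lerp each channel 49% toward 128:
  R: 31 + 47.53 = 78.53 → 79
  G: 201 − 35.77 = 165.23 → 165
  B: 217 − 43.61 = 173.39 → 173
rgb(79, 165, 173) = #4FA5AD.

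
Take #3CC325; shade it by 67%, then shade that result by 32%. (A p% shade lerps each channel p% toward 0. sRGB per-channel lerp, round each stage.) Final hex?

#0E2C08

#3CC325 is rgb(60, 195, 37).
A 67% shade moves each channel 67% toward 0:
  R: 60 − 40.2 = 19.8 → 20
  G: 195 + 0.67×(0−195) = 195 − 130.65 = 64.35 → 64
  B: 37 − 24.79 = 12.21 → 12
After the shade: rgb(20, 64, 12) = #14400C.
Per channel, c → c + 0.32(0 − c):
  R: 20 − 6.4 = 13.6 → 14
  G: 64 − 20.48 = 43.52 → 44
  B: 12 − 3.84 = 8.16 → 8
rgb(14, 44, 8) = #0E2C08.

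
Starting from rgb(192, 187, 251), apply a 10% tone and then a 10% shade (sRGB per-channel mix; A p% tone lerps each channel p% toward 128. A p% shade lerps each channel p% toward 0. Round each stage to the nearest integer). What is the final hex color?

A 10% tone moves each channel 10% toward 128:
  R: 192 − 6.4 = 185.6 → 186
  G: 187 − 5.9 = 181.1 → 181
  B: 251 − 12.3 = 238.7 → 239
After the tone: rgb(186, 181, 239) = #BAB5EF.
Per channel, c → c + 0.1(0 − c):
  R: 186 + 0.1×(0−186) = 186 − 18.6 = 167.4 → 167
  G: 181 + 0.1×(0−181) = 181 − 18.1 = 162.9 → 163
  B: 239 + 0.1×(0−239) = 239 − 23.9 = 215.1 → 215
rgb(167, 163, 215) = #A7A3D7.

#A7A3D7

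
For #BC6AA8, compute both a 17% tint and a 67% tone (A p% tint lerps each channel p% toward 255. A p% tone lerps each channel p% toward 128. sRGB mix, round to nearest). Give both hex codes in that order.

#BC6AA8 is rgb(188, 106, 168).
17% tint:
  R: 188 + 0.17×(255−188) = 188 + 11.39 = 199.39 → 199
  G: 106 + 25.33 = 131.33 → 131
  B: 168 + 0.17×(255−168) = 168 + 14.79 = 182.79 → 183
  → #C783B7
67% tone:
  R: 188 + 0.67×(128−188) = 188 − 40.2 = 147.8 → 148
  G: 106 + 14.74 = 120.74 → 121
  B: 168 + 0.67×(128−168) = 168 − 26.8 = 141.2 → 141
  → #94798D

#C783B7, #94798D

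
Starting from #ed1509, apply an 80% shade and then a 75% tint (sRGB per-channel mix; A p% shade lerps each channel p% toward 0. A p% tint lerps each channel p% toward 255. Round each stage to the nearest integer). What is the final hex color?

#ed1509 is rgb(237, 21, 9).
An 80% shade moves each channel 80% toward 0:
  R: 237 + 0.8×(0−237) = 237 − 189.6 = 47.4 → 47
  G: 21 − 16.8 = 4.2 → 4
  B: 9 + 0.8×(0−9) = 9 − 7.2 = 1.8 → 2
After the shade: rgb(47, 4, 2) = #2f0402.
Per channel, c → c + 0.75(255 − c):
  R: 47 + 0.75×(255−47) = 47 + 156 = 203 → 203
  G: 4 + 0.75×(255−4) = 4 + 188.25 = 192.25 → 192
  B: 2 + 0.75×(255−2) = 2 + 189.75 = 191.75 → 192
rgb(203, 192, 192) = #cbc0c0.

#cbc0c0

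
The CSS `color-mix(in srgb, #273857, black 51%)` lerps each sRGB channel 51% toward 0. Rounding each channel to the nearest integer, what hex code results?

#131B2B

#273857 is rgb(39, 56, 87).
Per channel, c → c + 0.51(0 − c):
  R: 39 − 19.89 = 19.11 → 19
  G: 56 − 28.56 = 27.44 → 27
  B: 87 − 44.37 = 42.63 → 43
rgb(19, 27, 43) = #131B2B.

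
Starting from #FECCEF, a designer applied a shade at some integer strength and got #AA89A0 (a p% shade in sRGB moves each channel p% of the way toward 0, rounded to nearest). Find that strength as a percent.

#FECCEF is rgb(254, 204, 239); #AA89A0 is rgb(170, 137, 160).
On the R channel (widest range): 170 ≈ 254 + (p/100)(0 − 254), so p ≈ 100×(170 − 254)/(0 − 254) = -8400/-254 = 33.07.
p = 33 reproduces all three channels after rounding.

33%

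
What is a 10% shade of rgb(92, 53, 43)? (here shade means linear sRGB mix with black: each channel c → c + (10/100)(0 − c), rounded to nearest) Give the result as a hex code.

Per channel, c → c + 0.1(0 − c):
  R: 92 + 0.1×(0−92) = 92 − 9.2 = 82.8 → 83
  G: 53 + 0.1×(0−53) = 53 − 5.3 = 47.7 → 48
  B: 43 − 4.3 = 38.7 → 39
rgb(83, 48, 39) = #533027.

#533027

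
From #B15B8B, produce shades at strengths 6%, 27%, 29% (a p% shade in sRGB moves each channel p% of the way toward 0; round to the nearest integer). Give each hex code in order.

#A65683, #814265, #7E4163

#B15B8B is rgb(177, 91, 139).
6%: (177 − 10.62 = 166.38→166, 91 − 5.46 = 85.54→86, 139 − 8.34 = 130.66→131) → #A65683
27%: (177 − 47.79 = 129.21→129, 91 − 24.57 = 66.43→66, 139 − 37.53 = 101.47→101) → #814265
29%: (177 − 51.33 = 125.67→126, 91 − 26.39 = 64.61→65, 139 − 40.31 = 98.69→99) → #7E4163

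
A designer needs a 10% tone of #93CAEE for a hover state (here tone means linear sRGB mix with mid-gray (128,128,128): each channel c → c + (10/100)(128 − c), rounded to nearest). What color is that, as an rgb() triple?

#93CAEE is rgb(147, 202, 238).
Lerp each channel 10% toward 128:
  R: 147 + 0.1×(128−147) = 147 − 1.9 = 145.1 → 145
  G: 202 + 0.1×(128−202) = 202 − 7.4 = 194.6 → 195
  B: 238 + 0.1×(128−238) = 238 − 11 = 227 → 227

rgb(145, 195, 227)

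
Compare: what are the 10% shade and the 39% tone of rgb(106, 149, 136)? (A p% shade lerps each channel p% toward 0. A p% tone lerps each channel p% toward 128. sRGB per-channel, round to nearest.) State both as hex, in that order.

10% shade:
  R: 106 − 10.6 = 95.4 → 95
  G: 149 − 14.9 = 134.1 → 134
  B: 136 + 0.1×(0−136) = 136 − 13.6 = 122.4 → 122
  → #5F867A
39% tone:
  R: 106 + 0.39×(128−106) = 106 + 8.58 = 114.58 → 115
  G: 149 + 0.39×(128−149) = 149 − 8.19 = 140.81 → 141
  B: 136 + 0.39×(128−136) = 136 − 3.12 = 132.88 → 133
  → #738D85

#5F867A, #738D85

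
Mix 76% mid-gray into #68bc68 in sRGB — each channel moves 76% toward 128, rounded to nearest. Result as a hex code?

#68bc68 is rgb(104, 188, 104).
Per channel, c → c + 0.76(128 − c):
  R: 104 + 0.76×(128−104) = 104 + 18.24 = 122.24 → 122
  G: 188 − 45.6 = 142.4 → 142
  B: 104 + 0.76×(128−104) = 104 + 18.24 = 122.24 → 122
rgb(122, 142, 122) = #7a8e7a.

#7a8e7a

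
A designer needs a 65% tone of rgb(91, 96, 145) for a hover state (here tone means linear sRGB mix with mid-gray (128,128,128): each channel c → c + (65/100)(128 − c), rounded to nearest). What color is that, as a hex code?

Per channel, c → c + 0.65(128 − c):
  R: 91 + 0.65×(128−91) = 91 + 24.05 = 115.05 → 115
  G: 96 + 0.65×(128−96) = 96 + 20.8 = 116.8 → 117
  B: 145 − 11.05 = 133.95 → 134
rgb(115, 117, 134) = #737586.

#737586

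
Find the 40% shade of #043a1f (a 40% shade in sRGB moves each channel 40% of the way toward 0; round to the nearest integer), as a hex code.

#022313

#043a1f is rgb(4, 58, 31).
Lerp each channel 40% toward 0:
  R: 4 + 0.4×(0−4) = 4 − 1.6 = 2.4 → 2
  G: 58 + 0.4×(0−58) = 58 − 23.2 = 34.8 → 35
  B: 31 + 0.4×(0−31) = 31 − 12.4 = 18.6 → 19
rgb(2, 35, 19) = #022313.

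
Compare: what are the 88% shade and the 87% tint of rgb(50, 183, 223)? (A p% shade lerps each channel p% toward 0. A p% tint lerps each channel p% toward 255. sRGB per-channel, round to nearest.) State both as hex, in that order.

88% shade:
  R: 50 − 44 = 6 → 6
  G: 183 + 0.88×(0−183) = 183 − 161.04 = 21.96 → 22
  B: 223 + 0.88×(0−223) = 223 − 196.24 = 26.76 → 27
  → #06161B
87% tint:
  R: 50 + 178.35 = 228.35 → 228
  G: 183 + 0.87×(255−183) = 183 + 62.64 = 245.64 → 246
  B: 223 + 0.87×(255−223) = 223 + 27.84 = 250.84 → 251
  → #E4F6FB

#06161B, #E4F6FB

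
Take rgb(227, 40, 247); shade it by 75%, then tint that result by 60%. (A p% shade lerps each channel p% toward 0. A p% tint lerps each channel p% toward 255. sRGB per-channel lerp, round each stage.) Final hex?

#B09DB2

A 75% shade moves each channel 75% toward 0:
  R: 227 + 0.75×(0−227) = 227 − 170.25 = 56.75 → 57
  G: 40 + 0.75×(0−40) = 40 − 30 = 10 → 10
  B: 247 − 185.25 = 61.75 → 62
After the shade: rgb(57, 10, 62) = #390A3E.
Per channel, c → c + 0.6(255 − c):
  R: 57 + 0.6×(255−57) = 57 + 118.8 = 175.8 → 176
  G: 10 + 147 = 157 → 157
  B: 62 + 0.6×(255−62) = 62 + 115.8 = 177.8 → 178
rgb(176, 157, 178) = #B09DB2.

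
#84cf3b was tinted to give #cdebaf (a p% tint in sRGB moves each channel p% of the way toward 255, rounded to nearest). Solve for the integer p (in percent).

#84cf3b is rgb(132, 207, 59); #cdebaf is rgb(205, 235, 175).
On the B channel (widest range): 175 ≈ 59 + (p/100)(255 − 59), so p ≈ 100×(175 − 59)/(255 − 59) = 11600/196 = 59.18.
p = 59 reproduces all three channels after rounding.

59%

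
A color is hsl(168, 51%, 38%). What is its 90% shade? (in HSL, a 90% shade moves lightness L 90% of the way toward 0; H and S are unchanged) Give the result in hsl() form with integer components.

hsl(168, 51%, 4%)

L moves 90% from 38 toward 0: 38 − 34.2 = 3.8 → 4.
H and S are unchanged.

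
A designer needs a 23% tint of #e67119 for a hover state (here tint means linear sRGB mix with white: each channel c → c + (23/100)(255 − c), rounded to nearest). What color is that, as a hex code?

#ec924e

#e67119 is rgb(230, 113, 25).
Lerp each channel 23% toward 255:
  R: 230 + 5.75 = 235.75 → 236
  G: 113 + 32.66 = 145.66 → 146
  B: 25 + 0.23×(255−25) = 25 + 52.9 = 77.9 → 78
rgb(236, 146, 78) = #ec924e.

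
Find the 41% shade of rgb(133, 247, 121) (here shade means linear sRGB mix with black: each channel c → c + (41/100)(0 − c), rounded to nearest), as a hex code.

#4e9247

A 41% shade moves each channel 41% toward 0:
  R: 133 + 0.41×(0−133) = 133 − 54.53 = 78.47 → 78
  G: 247 + 0.41×(0−247) = 247 − 101.27 = 145.73 → 146
  B: 121 + 0.41×(0−121) = 121 − 49.61 = 71.39 → 71
rgb(78, 146, 71) = #4e9247.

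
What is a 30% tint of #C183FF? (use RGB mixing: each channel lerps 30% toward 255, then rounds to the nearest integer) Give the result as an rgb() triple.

rgb(212, 168, 255)

#C183FF is rgb(193, 131, 255).
A 30% tint moves each channel 30% toward 255:
  R: 193 + 0.3×(255−193) = 193 + 18.6 = 211.6 → 212
  G: 131 + 37.2 = 168.2 → 168
  B: 255 + 0.3×(255−255) = 255 + 0 = 255 → 255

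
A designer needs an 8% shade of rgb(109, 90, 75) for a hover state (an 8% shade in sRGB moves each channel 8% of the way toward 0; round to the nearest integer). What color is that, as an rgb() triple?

rgb(100, 83, 69)

An 8% shade moves each channel 8% toward 0:
  R: 109 − 8.72 = 100.28 → 100
  G: 90 − 7.2 = 82.8 → 83
  B: 75 − 6 = 69 → 69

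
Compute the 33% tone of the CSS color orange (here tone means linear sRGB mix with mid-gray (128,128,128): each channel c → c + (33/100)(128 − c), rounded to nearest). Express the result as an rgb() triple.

rgb(213, 153, 42)

CSS orange is rgb(255, 165, 0).
Per channel, c → c + 0.33(128 − c):
  R: 255 + 0.33×(128−255) = 255 − 41.91 = 213.09 → 213
  G: 165 + 0.33×(128−165) = 165 − 12.21 = 152.79 → 153
  B: 0 + 42.24 = 42.24 → 42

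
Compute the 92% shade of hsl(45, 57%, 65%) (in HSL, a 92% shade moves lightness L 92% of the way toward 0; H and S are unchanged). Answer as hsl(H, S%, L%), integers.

hsl(45, 57%, 5%)

L moves 92% from 65 toward 0: 65 − 59.8 = 5.2 → 5.
H and S are unchanged.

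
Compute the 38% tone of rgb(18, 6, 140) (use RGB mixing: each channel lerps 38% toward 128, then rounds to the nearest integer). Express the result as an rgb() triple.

rgb(60, 52, 135)

A 38% tone moves each channel 38% toward 128:
  R: 18 + 0.38×(128−18) = 18 + 41.8 = 59.8 → 60
  G: 6 + 0.38×(128−6) = 6 + 46.36 = 52.36 → 52
  B: 140 + 0.38×(128−140) = 140 − 4.56 = 135.44 → 135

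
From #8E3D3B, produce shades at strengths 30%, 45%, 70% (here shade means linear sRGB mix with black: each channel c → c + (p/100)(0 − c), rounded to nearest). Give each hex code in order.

#632B29, #4E2220, #2B1212

#8E3D3B is rgb(142, 61, 59).
30%: (142 − 42.6 = 99.4→99, 61 − 18.3 = 42.7→43, 59 − 17.7 = 41.3→41) → #632B29
45%: (142 − 63.9 = 78.1→78, 61 − 27.45 = 33.55→34, 59 − 26.55 = 32.45→32) → #4E2220
70%: (142 − 99.4 = 42.6→43, 61 − 42.7 = 18.3→18, 59 − 41.3 = 17.7→18) → #2B1212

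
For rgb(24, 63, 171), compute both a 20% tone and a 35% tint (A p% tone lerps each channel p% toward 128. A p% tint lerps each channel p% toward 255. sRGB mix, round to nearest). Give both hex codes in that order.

20% tone:
  R: 24 + 20.8 = 44.8 → 45
  G: 63 + 0.2×(128−63) = 63 + 13 = 76 → 76
  B: 171 + 0.2×(128−171) = 171 − 8.6 = 162.4 → 162
  → #2D4CA2
35% tint:
  R: 24 + 80.85 = 104.85 → 105
  G: 63 + 0.35×(255−63) = 63 + 67.2 = 130.2 → 130
  B: 171 + 0.35×(255−171) = 171 + 29.4 = 200.4 → 200
  → #6982C8

#2D4CA2, #6982C8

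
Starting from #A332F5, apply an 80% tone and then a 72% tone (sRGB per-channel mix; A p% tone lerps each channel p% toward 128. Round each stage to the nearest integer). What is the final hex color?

#A332F5 is rgb(163, 50, 245).
Per channel, c → c + 0.8(128 − c):
  R: 163 + 0.8×(128−163) = 163 − 28 = 135 → 135
  G: 50 + 0.8×(128−50) = 50 + 62.4 = 112.4 → 112
  B: 245 + 0.8×(128−245) = 245 − 93.6 = 151.4 → 151
After the tone: rgb(135, 112, 151) = #877097.
A 72% tone moves each channel 72% toward 128:
  R: 135 + 0.72×(128−135) = 135 − 5.04 = 129.96 → 130
  G: 112 + 11.52 = 123.52 → 124
  B: 151 + 0.72×(128−151) = 151 − 16.56 = 134.44 → 134
rgb(130, 124, 134) = #827C86.

#827C86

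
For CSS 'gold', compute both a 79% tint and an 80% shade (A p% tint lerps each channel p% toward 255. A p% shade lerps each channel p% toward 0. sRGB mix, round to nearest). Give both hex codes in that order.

CSS gold is rgb(255, 215, 0).
79% tint:
  R: 255 + 0.79×(255−255) = 255 + 0 = 255 → 255
  G: 215 + 0.79×(255−215) = 215 + 31.6 = 246.6 → 247
  B: 0 + 201.45 = 201.45 → 201
  → #fff7c9
80% shade:
  R: 255 + 0.8×(0−255) = 255 − 204 = 51 → 51
  G: 215 + 0.8×(0−215) = 215 − 172 = 43 → 43
  B: 0 + 0.8×(0−0) = 0 + 0 = 0 → 0
  → #332b00

#fff7c9, #332b00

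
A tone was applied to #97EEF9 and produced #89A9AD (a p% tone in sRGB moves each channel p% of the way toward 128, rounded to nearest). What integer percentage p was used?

63%

#97EEF9 is rgb(151, 238, 249); #89A9AD is rgb(137, 169, 173).
On the B channel (widest range): 173 ≈ 249 + (p/100)(128 − 249), so p ≈ 100×(173 − 249)/(128 − 249) = -7600/-121 = 62.81.
p = 63 reproduces all three channels after rounding.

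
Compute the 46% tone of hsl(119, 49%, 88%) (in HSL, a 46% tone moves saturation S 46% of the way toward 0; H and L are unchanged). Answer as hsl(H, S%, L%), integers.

hsl(119, 26%, 88%)

S moves 46% from 49 toward 0: 49 − 22.54 = 26.46 → 26.
H and L are unchanged.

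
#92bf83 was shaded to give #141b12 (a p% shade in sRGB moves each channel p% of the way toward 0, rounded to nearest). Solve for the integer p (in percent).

#92bf83 is rgb(146, 191, 131); #141b12 is rgb(20, 27, 18).
On the G channel (widest range): 27 ≈ 191 + (p/100)(0 − 191), so p ≈ 100×(27 − 191)/(0 − 191) = -16400/-191 = 85.86.
p = 86 reproduces all three channels after rounding.

86%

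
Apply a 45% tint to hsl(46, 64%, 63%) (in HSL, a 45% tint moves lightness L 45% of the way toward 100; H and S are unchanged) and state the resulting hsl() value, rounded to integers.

L moves 45% from 63 toward 100: 63 + 16.65 = 79.65 → 80.
H and S are unchanged.

hsl(46, 64%, 80%)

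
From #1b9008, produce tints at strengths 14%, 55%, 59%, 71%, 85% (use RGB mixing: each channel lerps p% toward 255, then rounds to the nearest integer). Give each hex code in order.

#1b9008 is rgb(27, 144, 8).
14%: (27 + 31.92 = 58.92→59, 144 + 15.54 = 159.54→160, 8 + 34.58 = 42.58→43) → #3ba02b
55%: (27 + 125.4 = 152.4→152, 144 + 61.05 = 205.05→205, 8 + 135.85 = 143.85→144) → #98cd90
59%: (27 + 134.52 = 161.52→162, 144 + 65.49 = 209.49→209, 8 + 145.73 = 153.73→154) → #a2d19a
71%: (27 + 161.88 = 188.88→189, 144 + 78.81 = 222.81→223, 8 + 175.37 = 183.37→183) → #bddfb7
85%: (27 + 193.8 = 220.8→221, 144 + 94.35 = 238.35→238, 8 + 209.95 = 217.95→218) → #ddeeda

#3ba02b, #98cd90, #a2d19a, #bddfb7, #ddeeda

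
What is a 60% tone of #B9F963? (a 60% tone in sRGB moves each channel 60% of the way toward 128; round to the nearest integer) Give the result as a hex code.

#97B074

#B9F963 is rgb(185, 249, 99).
A 60% tone moves each channel 60% toward 128:
  R: 185 + 0.6×(128−185) = 185 − 34.2 = 150.8 → 151
  G: 249 + 0.6×(128−249) = 249 − 72.6 = 176.4 → 176
  B: 99 + 0.6×(128−99) = 99 + 17.4 = 116.4 → 116
rgb(151, 176, 116) = #97B074.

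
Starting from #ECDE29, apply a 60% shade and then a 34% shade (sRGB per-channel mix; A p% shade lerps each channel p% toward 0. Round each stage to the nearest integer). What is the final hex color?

#ECDE29 is rgb(236, 222, 41).
Lerp each channel 60% toward 0:
  R: 236 − 141.6 = 94.4 → 94
  G: 222 − 133.2 = 88.8 → 89
  B: 41 − 24.6 = 16.4 → 16
After the shade: rgb(94, 89, 16) = #5E5910.
Lerp each channel 34% toward 0:
  R: 94 − 31.96 = 62.04 → 62
  G: 89 − 30.26 = 58.74 → 59
  B: 16 − 5.44 = 10.56 → 11
rgb(62, 59, 11) = #3E3B0B.

#3E3B0B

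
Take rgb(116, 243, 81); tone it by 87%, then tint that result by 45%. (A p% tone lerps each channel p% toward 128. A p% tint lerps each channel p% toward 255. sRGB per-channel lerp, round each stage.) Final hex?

Lerp each channel 87% toward 128:
  R: 116 + 0.87×(128−116) = 116 + 10.44 = 126.44 → 126
  G: 243 + 0.87×(128−243) = 243 − 100.05 = 142.95 → 143
  B: 81 + 0.87×(128−81) = 81 + 40.89 = 121.89 → 122
After the tone: rgb(126, 143, 122) = #7e8f7a.
Per channel, c → c + 0.45(255 − c):
  R: 126 + 0.45×(255−126) = 126 + 58.05 = 184.05 → 184
  G: 143 + 50.4 = 193.4 → 193
  B: 122 + 0.45×(255−122) = 122 + 59.85 = 181.85 → 182
rgb(184, 193, 182) = #b8c1b6.

#b8c1b6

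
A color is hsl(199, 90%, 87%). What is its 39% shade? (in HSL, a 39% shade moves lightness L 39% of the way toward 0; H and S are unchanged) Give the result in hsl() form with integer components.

hsl(199, 90%, 53%)

L moves 39% from 87 toward 0: 87 − 33.93 = 53.07 → 53.
H and S are unchanged.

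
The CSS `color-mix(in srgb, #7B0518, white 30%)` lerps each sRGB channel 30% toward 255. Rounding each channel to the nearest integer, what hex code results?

#7B0518 is rgb(123, 5, 24).
A 30% tint moves each channel 30% toward 255:
  R: 123 + 0.3×(255−123) = 123 + 39.6 = 162.6 → 163
  G: 5 + 75 = 80 → 80
  B: 24 + 0.3×(255−24) = 24 + 69.3 = 93.3 → 93
rgb(163, 80, 93) = #A3505D.

#A3505D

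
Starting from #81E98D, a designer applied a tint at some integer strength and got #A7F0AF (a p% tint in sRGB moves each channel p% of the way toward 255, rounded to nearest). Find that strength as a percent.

#81E98D is rgb(129, 233, 141); #A7F0AF is rgb(167, 240, 175).
On the R channel (widest range): 167 ≈ 129 + (p/100)(255 − 129), so p ≈ 100×(167 − 129)/(255 − 129) = 3800/126 = 30.16.
p = 30 reproduces all three channels after rounding.

30%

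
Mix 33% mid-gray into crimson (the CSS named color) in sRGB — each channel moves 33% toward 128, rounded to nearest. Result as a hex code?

#BE3852

CSS crimson is rgb(220, 20, 60).
A 33% tone moves each channel 33% toward 128:
  R: 220 − 30.36 = 189.64 → 190
  G: 20 + 35.64 = 55.64 → 56
  B: 60 + 22.44 = 82.44 → 82
rgb(190, 56, 82) = #BE3852.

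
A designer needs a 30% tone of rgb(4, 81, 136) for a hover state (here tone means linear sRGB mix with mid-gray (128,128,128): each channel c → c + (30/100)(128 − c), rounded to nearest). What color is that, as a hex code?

#295f86

Per channel, c → c + 0.3(128 − c):
  R: 4 + 37.2 = 41.2 → 41
  G: 81 + 0.3×(128−81) = 81 + 14.1 = 95.1 → 95
  B: 136 + 0.3×(128−136) = 136 − 2.4 = 133.6 → 134
rgb(41, 95, 134) = #295f86.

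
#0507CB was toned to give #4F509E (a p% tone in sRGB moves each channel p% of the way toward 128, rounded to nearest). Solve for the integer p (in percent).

#0507CB is rgb(5, 7, 203); #4F509E is rgb(79, 80, 158).
On the R channel (widest range): 79 ≈ 5 + (p/100)(128 − 5), so p ≈ 100×(79 − 5)/(128 − 5) = 7400/123 = 60.16.
p = 60 reproduces all three channels after rounding.

60%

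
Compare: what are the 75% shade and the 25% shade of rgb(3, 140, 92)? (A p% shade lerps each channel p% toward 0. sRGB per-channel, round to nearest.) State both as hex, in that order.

75% shade:
  R: 3 − 2.25 = 0.75 → 1
  G: 140 − 105 = 35 → 35
  B: 92 + 0.75×(0−92) = 92 − 69 = 23 → 23
  → #012317
25% shade:
  R: 3 − 0.75 = 2.25 → 2
  G: 140 − 35 = 105 → 105
  B: 92 − 23 = 69 → 69
  → #026945

#012317, #026945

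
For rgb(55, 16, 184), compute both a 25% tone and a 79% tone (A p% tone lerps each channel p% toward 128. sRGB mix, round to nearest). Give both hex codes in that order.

#492CAA, #71688C

25% tone:
  R: 55 + 0.25×(128−55) = 55 + 18.25 = 73.25 → 73
  G: 16 + 28 = 44 → 44
  B: 184 + 0.25×(128−184) = 184 − 14 = 170 → 170
  → #492CAA
79% tone:
  R: 55 + 0.79×(128−55) = 55 + 57.67 = 112.67 → 113
  G: 16 + 88.48 = 104.48 → 104
  B: 184 + 0.79×(128−184) = 184 − 44.24 = 139.76 → 140
  → #71688C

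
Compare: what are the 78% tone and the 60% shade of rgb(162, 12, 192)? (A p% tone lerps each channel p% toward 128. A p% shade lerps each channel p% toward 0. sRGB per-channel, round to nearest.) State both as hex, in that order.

78% tone:
  R: 162 + 0.78×(128−162) = 162 − 26.52 = 135.48 → 135
  G: 12 + 0.78×(128−12) = 12 + 90.48 = 102.48 → 102
  B: 192 + 0.78×(128−192) = 192 − 49.92 = 142.08 → 142
  → #87668E
60% shade:
  R: 162 − 97.2 = 64.8 → 65
  G: 12 + 0.6×(0−12) = 12 − 7.2 = 4.8 → 5
  B: 192 + 0.6×(0−192) = 192 − 115.2 = 76.8 → 77
  → #41054D

#87668E, #41054D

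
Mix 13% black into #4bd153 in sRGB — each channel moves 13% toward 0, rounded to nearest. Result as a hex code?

#4bd153 is rgb(75, 209, 83).
A 13% shade moves each channel 13% toward 0:
  R: 75 + 0.13×(0−75) = 75 − 9.75 = 65.25 → 65
  G: 209 + 0.13×(0−209) = 209 − 27.17 = 181.83 → 182
  B: 83 + 0.13×(0−83) = 83 − 10.79 = 72.21 → 72
rgb(65, 182, 72) = #41b648.

#41b648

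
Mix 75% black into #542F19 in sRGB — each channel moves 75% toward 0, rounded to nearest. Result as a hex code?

#150C06

#542F19 is rgb(84, 47, 25).
Per channel, c → c + 0.75(0 − c):
  R: 84 + 0.75×(0−84) = 84 − 63 = 21 → 21
  G: 47 + 0.75×(0−47) = 47 − 35.25 = 11.75 → 12
  B: 25 + 0.75×(0−25) = 25 − 18.75 = 6.25 → 6
rgb(21, 12, 6) = #150C06.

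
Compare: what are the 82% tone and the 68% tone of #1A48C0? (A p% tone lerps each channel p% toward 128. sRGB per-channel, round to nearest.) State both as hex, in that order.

#1A48C0 is rgb(26, 72, 192).
82% tone:
  R: 26 + 83.64 = 109.64 → 110
  G: 72 + 45.92 = 117.92 → 118
  B: 192 − 52.48 = 139.52 → 140
  → #6E768C
68% tone:
  R: 26 + 69.36 = 95.36 → 95
  G: 72 + 38.08 = 110.08 → 110
  B: 192 + 0.68×(128−192) = 192 − 43.52 = 148.48 → 148
  → #5F6E94

#6E768C, #5F6E94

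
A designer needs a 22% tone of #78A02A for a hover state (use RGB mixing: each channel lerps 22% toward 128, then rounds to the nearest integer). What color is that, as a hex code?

#7A993D

#78A02A is rgb(120, 160, 42).
Per channel, c → c + 0.22(128 − c):
  R: 120 + 0.22×(128−120) = 120 + 1.76 = 121.76 → 122
  G: 160 − 7.04 = 152.96 → 153
  B: 42 + 0.22×(128−42) = 42 + 18.92 = 60.92 → 61
rgb(122, 153, 61) = #7A993D.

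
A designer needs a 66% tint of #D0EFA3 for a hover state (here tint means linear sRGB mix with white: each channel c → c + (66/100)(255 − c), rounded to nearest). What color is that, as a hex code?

#EFFAE0

#D0EFA3 is rgb(208, 239, 163).
Lerp each channel 66% toward 255:
  R: 208 + 31.02 = 239.02 → 239
  G: 239 + 10.56 = 249.56 → 250
  B: 163 + 0.66×(255−163) = 163 + 60.72 = 223.72 → 224
rgb(239, 250, 224) = #EFFAE0.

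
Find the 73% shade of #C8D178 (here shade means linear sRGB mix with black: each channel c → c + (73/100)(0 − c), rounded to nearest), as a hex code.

#C8D178 is rgb(200, 209, 120).
A 73% shade moves each channel 73% toward 0:
  R: 200 + 0.73×(0−200) = 200 − 146 = 54 → 54
  G: 209 + 0.73×(0−209) = 209 − 152.57 = 56.43 → 56
  B: 120 + 0.73×(0−120) = 120 − 87.6 = 32.4 → 32
rgb(54, 56, 32) = #363820.

#363820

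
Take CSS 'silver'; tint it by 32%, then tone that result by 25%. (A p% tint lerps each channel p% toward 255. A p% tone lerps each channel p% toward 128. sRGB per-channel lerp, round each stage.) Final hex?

#bfbfbf

CSS silver is rgb(192, 192, 192).
Per channel, c → c + 0.32(255 − c):
  R: 192 + 0.32×(255−192) = 192 + 20.16 = 212.16 → 212
  G: 192 + 0.32×(255−192) = 192 + 20.16 = 212.16 → 212
  B: 192 + 20.16 = 212.16 → 212
After the tint: rgb(212, 212, 212) = #d4d4d4.
Lerp each channel 25% toward 128:
  R: 212 − 21 = 191 → 191
  G: 212 + 0.25×(128−212) = 212 − 21 = 191 → 191
  B: 212 + 0.25×(128−212) = 212 − 21 = 191 → 191
rgb(191, 191, 191) = #bfbfbf.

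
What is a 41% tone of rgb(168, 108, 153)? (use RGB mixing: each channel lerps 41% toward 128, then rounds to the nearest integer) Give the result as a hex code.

Per channel, c → c + 0.41(128 − c):
  R: 168 + 0.41×(128−168) = 168 − 16.4 = 151.6 → 152
  G: 108 + 0.41×(128−108) = 108 + 8.2 = 116.2 → 116
  B: 153 − 10.25 = 142.75 → 143
rgb(152, 116, 143) = #98748f.

#98748f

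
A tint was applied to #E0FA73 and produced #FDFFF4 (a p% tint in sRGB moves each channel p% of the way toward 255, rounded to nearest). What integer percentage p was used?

92%

#E0FA73 is rgb(224, 250, 115); #FDFFF4 is rgb(253, 255, 244).
On the B channel (widest range): 244 ≈ 115 + (p/100)(255 − 115), so p ≈ 100×(244 − 115)/(255 − 115) = 12900/140 = 92.14.
p = 92 reproduces all three channels after rounding.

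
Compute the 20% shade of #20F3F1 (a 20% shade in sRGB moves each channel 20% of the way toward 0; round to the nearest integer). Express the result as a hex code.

#1AC2C1

#20F3F1 is rgb(32, 243, 241).
Lerp each channel 20% toward 0:
  R: 32 + 0.2×(0−32) = 32 − 6.4 = 25.6 → 26
  G: 243 − 48.6 = 194.4 → 194
  B: 241 + 0.2×(0−241) = 241 − 48.2 = 192.8 → 193
rgb(26, 194, 193) = #1AC2C1.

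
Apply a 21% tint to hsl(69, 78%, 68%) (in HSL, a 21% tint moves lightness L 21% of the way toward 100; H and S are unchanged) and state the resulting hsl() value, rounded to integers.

L moves 21% from 68 toward 100: 68 + 6.72 = 74.72 → 75.
H and S are unchanged.

hsl(69, 78%, 75%)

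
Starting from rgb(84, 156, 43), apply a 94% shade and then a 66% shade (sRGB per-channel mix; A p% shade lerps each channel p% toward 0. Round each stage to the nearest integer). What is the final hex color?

Per channel, c → c + 0.94(0 − c):
  R: 84 + 0.94×(0−84) = 84 − 78.96 = 5.04 → 5
  G: 156 + 0.94×(0−156) = 156 − 146.64 = 9.36 → 9
  B: 43 + 0.94×(0−43) = 43 − 40.42 = 2.58 → 3
After the shade: rgb(5, 9, 3) = #050903.
Per channel, c → c + 0.66(0 − c):
  R: 5 + 0.66×(0−5) = 5 − 3.3 = 1.7 → 2
  G: 9 + 0.66×(0−9) = 9 − 5.94 = 3.06 → 3
  B: 3 + 0.66×(0−3) = 3 − 1.98 = 1.02 → 1
rgb(2, 3, 1) = #020301.

#020301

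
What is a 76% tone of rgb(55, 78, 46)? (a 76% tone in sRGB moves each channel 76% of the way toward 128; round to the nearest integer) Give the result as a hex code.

#6e746c

A 76% tone moves each channel 76% toward 128:
  R: 55 + 0.76×(128−55) = 55 + 55.48 = 110.48 → 110
  G: 78 + 0.76×(128−78) = 78 + 38 = 116 → 116
  B: 46 + 0.76×(128−46) = 46 + 62.32 = 108.32 → 108
rgb(110, 116, 108) = #6e746c.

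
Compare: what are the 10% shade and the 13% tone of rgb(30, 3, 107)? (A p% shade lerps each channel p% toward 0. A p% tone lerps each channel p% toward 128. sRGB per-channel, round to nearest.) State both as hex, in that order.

#1b0360, #2b136e

10% shade:
  R: 30 + 0.1×(0−30) = 30 − 3 = 27 → 27
  G: 3 − 0.3 = 2.7 → 3
  B: 107 − 10.7 = 96.3 → 96
  → #1b0360
13% tone:
  R: 30 + 0.13×(128−30) = 30 + 12.74 = 42.74 → 43
  G: 3 + 0.13×(128−3) = 3 + 16.25 = 19.25 → 19
  B: 107 + 2.73 = 109.73 → 110
  → #2b136e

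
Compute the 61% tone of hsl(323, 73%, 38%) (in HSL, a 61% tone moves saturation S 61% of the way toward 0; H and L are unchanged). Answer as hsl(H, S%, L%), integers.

S moves 61% from 73 toward 0: 73 − 44.53 = 28.47 → 28.
H and L are unchanged.

hsl(323, 28%, 38%)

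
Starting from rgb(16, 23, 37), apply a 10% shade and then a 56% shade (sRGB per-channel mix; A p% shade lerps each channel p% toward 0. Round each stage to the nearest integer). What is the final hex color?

A 10% shade moves each channel 10% toward 0:
  R: 16 + 0.1×(0−16) = 16 − 1.6 = 14.4 → 14
  G: 23 − 2.3 = 20.7 → 21
  B: 37 − 3.7 = 33.3 → 33
After the shade: rgb(14, 21, 33) = #0e1521.
A 56% shade moves each channel 56% toward 0:
  R: 14 − 7.84 = 6.16 → 6
  G: 21 − 11.76 = 9.24 → 9
  B: 33 − 18.48 = 14.52 → 15
rgb(6, 9, 15) = #06090f.

#06090f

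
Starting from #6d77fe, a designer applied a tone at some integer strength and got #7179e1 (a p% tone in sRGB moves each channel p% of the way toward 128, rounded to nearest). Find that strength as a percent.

23%

#6d77fe is rgb(109, 119, 254); #7179e1 is rgb(113, 121, 225).
On the B channel (widest range): 225 ≈ 254 + (p/100)(128 − 254), so p ≈ 100×(225 − 254)/(128 − 254) = -2900/-126 = 23.02.
p = 23 reproduces all three channels after rounding.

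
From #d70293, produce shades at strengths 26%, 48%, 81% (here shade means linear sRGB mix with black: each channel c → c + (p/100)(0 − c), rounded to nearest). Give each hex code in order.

#d70293 is rgb(215, 2, 147).
26%: (215 − 55.9 = 159.1→159, 2 − 0.52 = 1.48→1, 147 − 38.22 = 108.78→109) → #9f016d
48%: (215 − 103.2 = 111.8→112, 2 − 0.96 = 1.04→1, 147 − 70.56 = 76.44→76) → #70014c
81%: (215 − 174.15 = 40.85→41, 2 − 1.62 = 0.38→0, 147 − 119.07 = 27.93→28) → #29001c

#9f016d, #70014c, #29001c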